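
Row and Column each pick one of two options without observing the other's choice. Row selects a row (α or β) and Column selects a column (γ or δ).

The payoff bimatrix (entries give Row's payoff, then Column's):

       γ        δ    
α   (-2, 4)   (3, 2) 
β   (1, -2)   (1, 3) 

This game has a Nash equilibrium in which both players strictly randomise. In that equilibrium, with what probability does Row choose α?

Let r be the probability that Row plays α. In a completely mixed equilibrium, Column must be indifferent between γ and δ.
Column's expected payoff from γ is 4r − 2(1−r); from δ it is 2r + 3(1−r).
Setting these equal: 6r − 2 = −r + 3, so r = 5/7.

5/7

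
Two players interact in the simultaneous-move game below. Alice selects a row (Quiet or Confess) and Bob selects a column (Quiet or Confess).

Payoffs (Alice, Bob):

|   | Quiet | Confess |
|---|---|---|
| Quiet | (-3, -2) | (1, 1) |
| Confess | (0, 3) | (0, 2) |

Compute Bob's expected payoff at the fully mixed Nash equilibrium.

7/4

First find p, the probability Alice plays Quiet, from Bob's indifference between Quiet and Confess: −2p + 3(1−p) = p + 2(1−p), giving p = 1/4.
Since Bob is indifferent in equilibrium, Bob's expected payoff equals the payoff from either column against (1/4, 3/4). Using Quiet: −2(1/4) + 3(3/4) = 7/4.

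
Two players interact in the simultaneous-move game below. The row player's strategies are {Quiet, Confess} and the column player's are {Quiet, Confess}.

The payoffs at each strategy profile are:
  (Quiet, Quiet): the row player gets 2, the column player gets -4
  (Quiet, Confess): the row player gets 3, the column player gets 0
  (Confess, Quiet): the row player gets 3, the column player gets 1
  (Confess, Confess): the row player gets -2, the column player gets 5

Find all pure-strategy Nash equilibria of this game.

(Quiet, Confess)

(Quiet, Quiet): the row player prefers Confess (3 > 2); the column player prefers Confess (0 > -4) — not an equilibrium.
(Quiet, Confess): the row player gets 3 ≥ -2 from Confess, and the column player gets 0 ≥ -4 from Quiet — Nash equilibrium.
(Confess, Quiet): the column player prefers Confess (5 > 1) — not an equilibrium.
(Confess, Confess): the row player prefers Quiet (3 > -2) — not an equilibrium.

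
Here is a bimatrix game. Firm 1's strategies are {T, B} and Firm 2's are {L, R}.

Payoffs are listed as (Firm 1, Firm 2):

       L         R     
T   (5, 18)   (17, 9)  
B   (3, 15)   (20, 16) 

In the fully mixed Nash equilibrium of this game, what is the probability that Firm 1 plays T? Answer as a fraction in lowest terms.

1/10

Let p be the probability that Firm 1 plays T. In a completely mixed equilibrium, Firm 2 must be indifferent between L and R.
Firm 2's expected payoff from L is 18p + 15(1−p); from R it is 9p + 16(1−p).
Setting these equal: 3p + 15 = −7p + 16, so p = 1/10.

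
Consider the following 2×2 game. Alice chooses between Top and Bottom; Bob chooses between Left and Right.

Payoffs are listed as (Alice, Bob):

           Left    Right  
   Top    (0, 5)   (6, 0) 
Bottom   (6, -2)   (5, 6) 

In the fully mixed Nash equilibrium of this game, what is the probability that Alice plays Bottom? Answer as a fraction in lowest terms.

Let p be the probability that Alice plays Top. In a completely mixed equilibrium, Bob must be indifferent between Left and Right.
Bob's expected payoff from Left is 5p − 2(1−p); from Right it is 6(1−p).
Setting these equal: 7p − 2 = −6p + 6, so p = 8/13.
Therefore Alice plays Bottom with probability 1 − 8/13 = 5/13.

5/13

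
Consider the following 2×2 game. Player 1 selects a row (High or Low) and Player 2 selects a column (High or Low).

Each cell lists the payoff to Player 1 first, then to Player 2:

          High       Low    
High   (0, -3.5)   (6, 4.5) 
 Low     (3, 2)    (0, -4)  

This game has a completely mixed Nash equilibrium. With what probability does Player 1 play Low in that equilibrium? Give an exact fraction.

Let p be the probability that Player 1 plays High. In a completely mixed equilibrium, Player 2 must be indifferent between High and Low.
Player 2's expected payoff from High is −3.5p + 2(1−p); from Low it is 4.5p − 4(1−p).
Setting these equal: −5.5p + 2 = 8.5p − 4, so p = 3/7.
Therefore Player 1 plays Low with probability 1 − 3/7 = 4/7.

4/7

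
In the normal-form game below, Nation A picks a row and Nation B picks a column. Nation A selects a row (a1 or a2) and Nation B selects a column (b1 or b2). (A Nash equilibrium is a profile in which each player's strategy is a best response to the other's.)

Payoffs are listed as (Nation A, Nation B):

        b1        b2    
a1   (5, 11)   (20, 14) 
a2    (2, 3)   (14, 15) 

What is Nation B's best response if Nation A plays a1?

b2

Against a1, Nation B earns 11 from b1 and 14 from b2.
So b2 is the best response.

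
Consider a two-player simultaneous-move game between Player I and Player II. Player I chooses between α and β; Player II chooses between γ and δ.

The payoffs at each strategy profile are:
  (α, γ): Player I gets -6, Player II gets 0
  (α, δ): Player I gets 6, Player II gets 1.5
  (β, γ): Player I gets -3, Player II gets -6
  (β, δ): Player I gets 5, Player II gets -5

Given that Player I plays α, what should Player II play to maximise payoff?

δ

Against α, Player II earns 0 from γ and 1.5 from δ.
So δ is the best response.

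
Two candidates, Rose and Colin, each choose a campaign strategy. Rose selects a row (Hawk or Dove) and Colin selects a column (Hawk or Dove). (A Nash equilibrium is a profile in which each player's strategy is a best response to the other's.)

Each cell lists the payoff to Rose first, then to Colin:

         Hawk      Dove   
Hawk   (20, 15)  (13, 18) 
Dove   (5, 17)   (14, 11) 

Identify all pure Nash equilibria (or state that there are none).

(Hawk, Hawk): Colin prefers Dove (18 > 15) — not an equilibrium.
(Hawk, Dove): Rose prefers Dove (14 > 13) — not an equilibrium.
(Dove, Hawk): Rose prefers Hawk (20 > 5) — not an equilibrium.
(Dove, Dove): Colin prefers Hawk (17 > 11) — not an equilibrium.

none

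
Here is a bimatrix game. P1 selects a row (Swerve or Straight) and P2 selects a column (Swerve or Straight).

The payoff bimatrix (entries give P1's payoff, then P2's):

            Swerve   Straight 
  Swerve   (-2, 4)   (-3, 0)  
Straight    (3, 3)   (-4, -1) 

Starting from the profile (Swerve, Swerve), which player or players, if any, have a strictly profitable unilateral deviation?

P1 at (Swerve, Swerve) earns -2; deviating to Straight yields 3 — a strict improvement.
P2 earns 4; deviating to Straight yields 0 — not better.
Only P1 has a strictly profitable deviation.

P1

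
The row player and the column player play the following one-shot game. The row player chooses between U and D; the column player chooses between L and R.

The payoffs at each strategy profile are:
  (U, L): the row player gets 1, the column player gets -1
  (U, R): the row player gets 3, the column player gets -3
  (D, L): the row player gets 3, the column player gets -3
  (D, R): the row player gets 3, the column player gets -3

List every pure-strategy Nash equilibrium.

(U, L): the row player prefers D (3 > 1) — not an equilibrium.
(U, R): the column player prefers L (-1 > -3) — not an equilibrium.
(D, L): the row player gets 3 ≥ 1 from U, and the column player gets -3 ≥ -3 from R — Nash equilibrium.
(D, R): the row player gets 3 ≥ 3 from U, and the column player gets -3 ≥ -3 from L — Nash equilibrium.

(D, L) and (D, R)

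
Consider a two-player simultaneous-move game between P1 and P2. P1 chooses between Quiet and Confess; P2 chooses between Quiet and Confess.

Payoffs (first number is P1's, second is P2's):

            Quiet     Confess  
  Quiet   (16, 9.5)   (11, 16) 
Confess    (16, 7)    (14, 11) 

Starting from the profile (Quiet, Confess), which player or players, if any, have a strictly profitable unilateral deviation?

P1 at (Quiet, Confess) earns 11; deviating to Confess yields 14 — a strict improvement.
P2 earns 16; deviating to Quiet yields 9.5 — not better.
Only P1 has a strictly profitable deviation.

P1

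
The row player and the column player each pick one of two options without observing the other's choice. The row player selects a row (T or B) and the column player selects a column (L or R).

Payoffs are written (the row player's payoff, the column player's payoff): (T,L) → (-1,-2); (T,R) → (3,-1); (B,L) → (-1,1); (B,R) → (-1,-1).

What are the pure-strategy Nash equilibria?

(T, L): the column player prefers R (-1 > -2) — not an equilibrium.
(T, R): the row player gets 3 ≥ -1 from B, and the column player gets -1 ≥ -2 from L — Nash equilibrium.
(B, L): the row player gets -1 ≥ -1 from T, and the column player gets 1 ≥ -1 from R — Nash equilibrium.
(B, R): the row player prefers T (3 > -1); the column player prefers L (1 > -1) — not an equilibrium.

(T, R) and (B, L)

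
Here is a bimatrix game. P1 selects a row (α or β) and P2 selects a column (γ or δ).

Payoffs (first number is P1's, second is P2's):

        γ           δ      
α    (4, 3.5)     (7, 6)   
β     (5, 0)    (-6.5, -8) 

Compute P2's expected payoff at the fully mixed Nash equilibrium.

First find x, the probability P1 plays α, from P2's indifference between γ and δ: 3.5x = 6x − 8(1−x), giving x = 16/21.
Since P2 is indifferent in equilibrium, P2's expected payoff equals the payoff from either column against (16/21, 5/21). Using γ: 3.5(16/21) = 8/3.

8/3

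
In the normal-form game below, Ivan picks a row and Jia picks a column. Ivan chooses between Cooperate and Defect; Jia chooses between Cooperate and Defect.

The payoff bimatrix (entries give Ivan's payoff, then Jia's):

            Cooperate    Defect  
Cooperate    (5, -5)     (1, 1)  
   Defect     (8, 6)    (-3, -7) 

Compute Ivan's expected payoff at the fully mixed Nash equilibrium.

23/7

First find y, the probability Jia plays Cooperate, from Ivan's indifference between Cooperate and Defect: 5y + (1−y) = 8y − 3(1−y), giving y = 4/7.
Since Ivan is indifferent in equilibrium, Ivan's expected payoff equals the payoff from either row against (4/7, 3/7). Using Cooperate: 5(4/7) + (3/7) = 23/7.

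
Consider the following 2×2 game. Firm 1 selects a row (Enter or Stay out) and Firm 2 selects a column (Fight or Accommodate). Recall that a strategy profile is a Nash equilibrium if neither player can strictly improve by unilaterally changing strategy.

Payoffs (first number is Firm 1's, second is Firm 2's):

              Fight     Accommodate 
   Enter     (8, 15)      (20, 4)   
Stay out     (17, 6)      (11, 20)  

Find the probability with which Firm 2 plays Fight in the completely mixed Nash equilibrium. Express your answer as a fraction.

Let q be the probability that Firm 2 plays Fight. In a completely mixed equilibrium, Firm 1 must be indifferent between Enter and Stay out.
Firm 1's expected payoff from Enter is 8q + 20(1−q); from Stay out it is 17q + 11(1−q).
Setting these equal: −12q + 20 = 6q + 11, so q = 1/2.

1/2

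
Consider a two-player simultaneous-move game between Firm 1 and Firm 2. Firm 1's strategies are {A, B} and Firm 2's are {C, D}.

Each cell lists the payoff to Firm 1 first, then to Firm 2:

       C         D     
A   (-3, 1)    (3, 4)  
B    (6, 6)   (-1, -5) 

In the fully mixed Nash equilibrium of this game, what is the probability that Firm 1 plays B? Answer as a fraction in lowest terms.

Let r be the probability that Firm 1 plays A. In a completely mixed equilibrium, Firm 2 must be indifferent between C and D.
Firm 2's expected payoff from C is r + 6(1−r); from D it is 4r − 5(1−r).
Setting these equal: −5r + 6 = 9r − 5, so r = 11/14.
Therefore Firm 1 plays B with probability 1 − 11/14 = 3/14.

3/14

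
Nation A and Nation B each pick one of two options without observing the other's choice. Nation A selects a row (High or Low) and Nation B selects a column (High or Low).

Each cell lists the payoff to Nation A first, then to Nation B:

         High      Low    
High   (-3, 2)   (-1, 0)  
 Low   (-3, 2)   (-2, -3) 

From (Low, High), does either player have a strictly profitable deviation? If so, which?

Nation A at (Low, High) earns -3; deviating to High yields -3 — not better.
Nation B earns 2; deviating to Low yields -3 — not better.
Neither player can strictly improve; the profile is a Nash equilibrium.

Neither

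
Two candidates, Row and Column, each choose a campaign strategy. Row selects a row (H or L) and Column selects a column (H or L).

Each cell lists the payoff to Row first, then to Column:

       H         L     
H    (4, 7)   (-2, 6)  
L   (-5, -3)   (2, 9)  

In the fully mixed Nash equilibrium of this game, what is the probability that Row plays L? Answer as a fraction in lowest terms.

1/13

Let p be the probability that Row plays H. In a completely mixed equilibrium, Column must be indifferent between H and L.
Column's expected payoff from H is 7p − 3(1−p); from L it is 6p + 9(1−p).
Setting these equal: 10p − 3 = −3p + 9, so p = 12/13.
Therefore Row plays L with probability 1 − 12/13 = 1/13.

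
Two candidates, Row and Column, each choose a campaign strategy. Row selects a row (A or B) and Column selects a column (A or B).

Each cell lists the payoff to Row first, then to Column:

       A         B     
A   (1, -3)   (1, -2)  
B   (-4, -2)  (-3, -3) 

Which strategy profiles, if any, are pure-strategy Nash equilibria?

(A, A): Column prefers B (-2 > -3) — not an equilibrium.
(A, B): Row gets 1 ≥ -3 from B, and Column gets -2 ≥ -3 from A — Nash equilibrium.
(B, A): Row prefers A (1 > -4) — not an equilibrium.
(B, B): Row prefers A (1 > -3); Column prefers A (-2 > -3) — not an equilibrium.

(A, B)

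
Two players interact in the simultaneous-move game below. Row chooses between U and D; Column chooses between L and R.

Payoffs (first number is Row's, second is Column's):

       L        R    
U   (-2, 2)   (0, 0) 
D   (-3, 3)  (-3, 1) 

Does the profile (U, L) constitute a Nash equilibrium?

At (U, L), Row earns -2; switching to D would give -3, so Row has no profitable deviation.
Column earns 2; switching to R would give 0, so Column has no profitable deviation.
Neither player can gain by a unilateral deviation, so this profile is a Nash equilibrium.

Yes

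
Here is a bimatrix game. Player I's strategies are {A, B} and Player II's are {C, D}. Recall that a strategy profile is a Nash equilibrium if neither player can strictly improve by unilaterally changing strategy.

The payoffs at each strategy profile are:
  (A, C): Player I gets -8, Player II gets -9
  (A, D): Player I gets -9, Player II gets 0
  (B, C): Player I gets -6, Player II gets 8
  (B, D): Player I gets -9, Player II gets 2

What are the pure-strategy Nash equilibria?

(A, D) and (B, C)

(A, C): Player I prefers B (-6 > -8); Player II prefers D (0 > -9) — not an equilibrium.
(A, D): Player I gets -9 ≥ -9 from B, and Player II gets 0 ≥ -9 from C — Nash equilibrium.
(B, C): Player I gets -6 ≥ -8 from A, and Player II gets 8 ≥ 2 from D — Nash equilibrium.
(B, D): Player II prefers C (8 > 2) — not an equilibrium.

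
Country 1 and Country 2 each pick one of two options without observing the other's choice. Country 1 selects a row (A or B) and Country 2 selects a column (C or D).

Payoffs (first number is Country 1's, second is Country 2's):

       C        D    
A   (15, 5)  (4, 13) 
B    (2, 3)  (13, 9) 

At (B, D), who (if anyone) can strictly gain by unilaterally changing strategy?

Neither

Country 1 at (B, D) earns 13; deviating to A yields 4 — not better.
Country 2 earns 9; deviating to C yields 3 — not better.
Neither player can strictly improve; the profile is a Nash equilibrium.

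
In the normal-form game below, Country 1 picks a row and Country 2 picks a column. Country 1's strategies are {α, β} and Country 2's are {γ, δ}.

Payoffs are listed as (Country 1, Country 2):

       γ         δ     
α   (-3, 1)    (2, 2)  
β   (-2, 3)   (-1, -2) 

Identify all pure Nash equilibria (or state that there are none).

(α, γ): Country 1 prefers β (-2 > -3); Country 2 prefers δ (2 > 1) — not an equilibrium.
(α, δ): Country 1 gets 2 ≥ -1 from β, and Country 2 gets 2 ≥ 1 from γ — Nash equilibrium.
(β, γ): Country 1 gets -2 ≥ -3 from α, and Country 2 gets 3 ≥ -2 from δ — Nash equilibrium.
(β, δ): Country 1 prefers α (2 > -1); Country 2 prefers γ (3 > -2) — not an equilibrium.

(α, δ) and (β, γ)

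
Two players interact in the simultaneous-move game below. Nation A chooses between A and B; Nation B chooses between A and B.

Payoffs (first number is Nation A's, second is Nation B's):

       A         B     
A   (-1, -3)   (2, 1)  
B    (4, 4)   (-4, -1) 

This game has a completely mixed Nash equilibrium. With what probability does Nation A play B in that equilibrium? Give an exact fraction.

4/9

Let p be the probability that Nation A plays A. In a completely mixed equilibrium, Nation B must be indifferent between A and B.
Nation B's expected payoff from A is −3p + 4(1−p); from B it is p − (1−p).
Setting these equal: −7p + 4 = 2p − 1, so p = 5/9.
Therefore Nation A plays B with probability 1 − 5/9 = 4/9.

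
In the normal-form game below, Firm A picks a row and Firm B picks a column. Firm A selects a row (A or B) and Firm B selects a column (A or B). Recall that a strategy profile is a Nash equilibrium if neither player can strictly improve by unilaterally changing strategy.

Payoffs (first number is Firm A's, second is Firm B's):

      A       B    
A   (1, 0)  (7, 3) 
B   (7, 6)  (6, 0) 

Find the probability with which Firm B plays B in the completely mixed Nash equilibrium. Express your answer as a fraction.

6/7

Let c be the probability that Firm B plays A. In a completely mixed equilibrium, Firm A must be indifferent between A and B.
Firm A's expected payoff from A is c + 7(1−c); from B it is 7c + 6(1−c).
Setting these equal: −6c + 7 = c + 6, so c = 1/7.
Therefore Firm B plays B with probability 1 − 1/7 = 6/7.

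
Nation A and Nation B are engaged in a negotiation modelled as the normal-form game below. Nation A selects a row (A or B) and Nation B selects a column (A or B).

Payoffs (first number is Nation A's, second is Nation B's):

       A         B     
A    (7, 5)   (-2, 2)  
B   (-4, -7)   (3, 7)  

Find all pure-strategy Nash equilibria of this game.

(A, A): Nation A gets 7 ≥ -4 from B, and Nation B gets 5 ≥ 2 from B — Nash equilibrium.
(A, B): Nation A prefers B (3 > -2); Nation B prefers A (5 > 2) — not an equilibrium.
(B, A): Nation A prefers A (7 > -4); Nation B prefers B (7 > -7) — not an equilibrium.
(B, B): Nation A gets 3 ≥ -2 from A, and Nation B gets 7 ≥ -7 from A — Nash equilibrium.

(A, A) and (B, B)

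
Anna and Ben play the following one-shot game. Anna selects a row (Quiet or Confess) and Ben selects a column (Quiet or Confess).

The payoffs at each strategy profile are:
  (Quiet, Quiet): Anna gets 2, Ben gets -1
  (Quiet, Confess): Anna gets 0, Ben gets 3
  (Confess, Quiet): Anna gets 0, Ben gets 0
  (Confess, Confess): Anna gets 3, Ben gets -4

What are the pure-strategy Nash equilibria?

none

(Quiet, Quiet): Ben prefers Confess (3 > -1) — not an equilibrium.
(Quiet, Confess): Anna prefers Confess (3 > 0) — not an equilibrium.
(Confess, Quiet): Anna prefers Quiet (2 > 0) — not an equilibrium.
(Confess, Confess): Ben prefers Quiet (0 > -4) — not an equilibrium.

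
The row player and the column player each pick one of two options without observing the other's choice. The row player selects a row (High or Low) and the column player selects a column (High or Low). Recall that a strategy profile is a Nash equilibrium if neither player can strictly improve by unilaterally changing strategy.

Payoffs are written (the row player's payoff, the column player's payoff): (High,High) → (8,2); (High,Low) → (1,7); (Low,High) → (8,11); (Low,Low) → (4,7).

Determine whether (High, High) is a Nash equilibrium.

At (High, High), the row player earns 8; switching to Low would give 8, so the row player has no profitable deviation.
The column player earns 2; switching to Low would give 7, so the column player would deviate.
Since at least one player can profitably deviate, this is not a Nash equilibrium.

No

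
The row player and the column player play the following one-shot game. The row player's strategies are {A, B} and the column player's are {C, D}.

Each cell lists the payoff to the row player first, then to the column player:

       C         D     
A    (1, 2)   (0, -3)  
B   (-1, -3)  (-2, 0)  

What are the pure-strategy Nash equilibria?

(A, C): the row player gets 1 ≥ -1 from B, and the column player gets 2 ≥ -3 from D — Nash equilibrium.
(A, D): the column player prefers C (2 > -3) — not an equilibrium.
(B, C): the row player prefers A (1 > -1); the column player prefers D (0 > -3) — not an equilibrium.
(B, D): the row player prefers A (0 > -2) — not an equilibrium.

(A, C)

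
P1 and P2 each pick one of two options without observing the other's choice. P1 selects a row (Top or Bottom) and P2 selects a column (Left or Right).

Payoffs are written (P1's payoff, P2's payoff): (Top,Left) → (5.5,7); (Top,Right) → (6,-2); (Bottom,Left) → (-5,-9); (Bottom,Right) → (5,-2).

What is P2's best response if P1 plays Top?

Against Top, P2 earns 7 from Left and -2 from Right.
So Left is the best response.

Left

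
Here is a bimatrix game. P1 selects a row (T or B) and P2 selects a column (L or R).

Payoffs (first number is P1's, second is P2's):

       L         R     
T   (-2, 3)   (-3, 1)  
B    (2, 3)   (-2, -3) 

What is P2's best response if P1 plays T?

L

Against T, P2 earns 3 from L and 1 from R.
So L is the best response.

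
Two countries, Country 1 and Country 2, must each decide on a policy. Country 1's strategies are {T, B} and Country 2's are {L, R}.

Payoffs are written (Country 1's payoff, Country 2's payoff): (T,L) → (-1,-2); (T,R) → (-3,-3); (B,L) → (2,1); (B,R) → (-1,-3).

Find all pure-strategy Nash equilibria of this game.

(T, L): Country 1 prefers B (2 > -1) — not an equilibrium.
(T, R): Country 1 prefers B (-1 > -3); Country 2 prefers L (-2 > -3) — not an equilibrium.
(B, L): Country 1 gets 2 ≥ -1 from T, and Country 2 gets 1 ≥ -3 from R — Nash equilibrium.
(B, R): Country 2 prefers L (1 > -3) — not an equilibrium.

(B, L)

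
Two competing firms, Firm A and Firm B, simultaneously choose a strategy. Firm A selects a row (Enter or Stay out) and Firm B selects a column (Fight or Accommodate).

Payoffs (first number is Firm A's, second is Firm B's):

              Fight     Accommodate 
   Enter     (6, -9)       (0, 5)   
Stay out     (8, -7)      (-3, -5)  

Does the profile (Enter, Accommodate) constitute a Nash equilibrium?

Yes

At (Enter, Accommodate), Firm A earns 0; switching to Stay out would give -3, so Firm A has no profitable deviation.
Firm B earns 5; switching to Fight would give -9, so Firm B has no profitable deviation.
Neither player can gain by a unilateral deviation, so this profile is a Nash equilibrium.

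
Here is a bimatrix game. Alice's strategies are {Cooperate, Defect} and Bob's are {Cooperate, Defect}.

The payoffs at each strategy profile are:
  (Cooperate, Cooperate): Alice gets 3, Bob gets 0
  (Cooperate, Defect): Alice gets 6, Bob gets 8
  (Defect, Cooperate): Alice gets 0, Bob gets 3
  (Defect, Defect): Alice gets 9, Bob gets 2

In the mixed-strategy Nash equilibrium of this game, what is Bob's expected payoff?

First find x, the probability Alice plays Cooperate, from Bob's indifference between Cooperate and Defect: 3(1−x) = 8x + 2(1−x), giving x = 1/9.
Since Bob is indifferent in equilibrium, Bob's expected payoff equals the payoff from either column against (1/9, 8/9). Using Cooperate: 3(8/9) = 8/3.

8/3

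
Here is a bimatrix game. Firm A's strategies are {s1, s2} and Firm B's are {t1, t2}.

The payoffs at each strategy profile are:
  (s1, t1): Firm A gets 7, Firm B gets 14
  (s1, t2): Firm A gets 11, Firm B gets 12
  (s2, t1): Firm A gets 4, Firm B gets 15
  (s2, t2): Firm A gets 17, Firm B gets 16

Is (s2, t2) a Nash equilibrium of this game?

At (s2, t2), Firm A earns 17; switching to s1 would give 11, so Firm A has no profitable deviation.
Firm B earns 16; switching to t1 would give 15, so Firm B has no profitable deviation.
Neither player can gain by a unilateral deviation, so this profile is a Nash equilibrium.

Yes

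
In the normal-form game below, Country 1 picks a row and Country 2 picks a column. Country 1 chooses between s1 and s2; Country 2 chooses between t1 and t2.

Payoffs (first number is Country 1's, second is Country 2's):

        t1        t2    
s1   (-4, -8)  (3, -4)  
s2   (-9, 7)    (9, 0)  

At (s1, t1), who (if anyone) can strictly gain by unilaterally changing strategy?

Country 2

Country 1 at (s1, t1) earns -4; deviating to s2 yields -9 — not better.
Country 2 earns -8; deviating to t2 yields -4 — a strict improvement.
Only Country 2 has a strictly profitable deviation.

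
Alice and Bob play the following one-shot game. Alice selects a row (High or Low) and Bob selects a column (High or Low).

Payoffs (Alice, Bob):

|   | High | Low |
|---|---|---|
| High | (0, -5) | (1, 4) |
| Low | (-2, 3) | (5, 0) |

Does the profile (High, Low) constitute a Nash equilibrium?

No

At (High, Low), Alice earns 1; switching to Low would give 5, so Alice would deviate.
Bob earns 4; switching to High would give -5, so Bob has no profitable deviation.
Since at least one player can profitably deviate, this is not a Nash equilibrium.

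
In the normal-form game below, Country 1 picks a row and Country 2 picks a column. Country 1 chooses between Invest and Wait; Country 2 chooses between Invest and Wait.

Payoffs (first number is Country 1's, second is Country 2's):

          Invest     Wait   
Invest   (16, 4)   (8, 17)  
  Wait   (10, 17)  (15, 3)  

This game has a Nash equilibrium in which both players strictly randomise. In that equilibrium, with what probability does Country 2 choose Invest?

7/13

Let q be the probability that Country 2 plays Invest. In a completely mixed equilibrium, Country 1 must be indifferent between Invest and Wait.
Country 1's expected payoff from Invest is 16q + 8(1−q); from Wait it is 10q + 15(1−q).
Setting these equal: 8q + 8 = −5q + 15, so q = 7/13.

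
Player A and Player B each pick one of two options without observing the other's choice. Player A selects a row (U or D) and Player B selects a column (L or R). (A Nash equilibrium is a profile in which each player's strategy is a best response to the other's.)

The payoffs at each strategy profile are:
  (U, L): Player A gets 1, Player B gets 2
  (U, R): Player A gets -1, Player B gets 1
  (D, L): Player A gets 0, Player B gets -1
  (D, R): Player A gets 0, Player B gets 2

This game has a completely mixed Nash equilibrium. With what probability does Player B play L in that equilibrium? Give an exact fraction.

Let y be the probability that Player B plays L. In a completely mixed equilibrium, Player A must be indifferent between U and D.
Player A's expected payoff from U is y − (1−y); from D it is 0.
Setting these equal: 2y − 1 = 0, so y = 1/2.

1/2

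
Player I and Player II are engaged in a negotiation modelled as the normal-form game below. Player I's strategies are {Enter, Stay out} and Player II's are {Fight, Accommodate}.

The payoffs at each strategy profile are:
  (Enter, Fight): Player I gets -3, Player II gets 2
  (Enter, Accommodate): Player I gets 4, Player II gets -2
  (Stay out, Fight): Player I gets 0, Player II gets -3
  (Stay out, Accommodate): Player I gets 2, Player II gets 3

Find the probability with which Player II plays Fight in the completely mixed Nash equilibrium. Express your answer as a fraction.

2/5

Let c be the probability that Player II plays Fight. In a completely mixed equilibrium, Player I must be indifferent between Enter and Stay out.
Player I's expected payoff from Enter is −3c + 4(1−c); from Stay out it is 2(1−c).
Setting these equal: −7c + 4 = −2c + 2, so c = 2/5.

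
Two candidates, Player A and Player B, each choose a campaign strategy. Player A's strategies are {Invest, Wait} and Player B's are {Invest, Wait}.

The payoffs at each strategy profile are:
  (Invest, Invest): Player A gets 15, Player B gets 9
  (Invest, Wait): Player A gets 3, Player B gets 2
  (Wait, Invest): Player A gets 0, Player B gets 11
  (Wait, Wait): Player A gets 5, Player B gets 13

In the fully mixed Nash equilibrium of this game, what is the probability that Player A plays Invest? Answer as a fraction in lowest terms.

Let p be the probability that Player A plays Invest. In a completely mixed equilibrium, Player B must be indifferent between Invest and Wait.
Player B's expected payoff from Invest is 9p + 11(1−p); from Wait it is 2p + 13(1−p).
Setting these equal: −2p + 11 = −11p + 13, so p = 2/9.

2/9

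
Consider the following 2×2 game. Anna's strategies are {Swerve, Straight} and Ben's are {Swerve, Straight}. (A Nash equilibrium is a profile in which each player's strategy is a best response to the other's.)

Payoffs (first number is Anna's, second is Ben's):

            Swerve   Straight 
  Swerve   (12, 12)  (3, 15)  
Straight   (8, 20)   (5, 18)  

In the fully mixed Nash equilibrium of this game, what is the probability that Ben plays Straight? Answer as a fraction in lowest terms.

Let q be the probability that Ben plays Swerve. In a completely mixed equilibrium, Anna must be indifferent between Swerve and Straight.
Anna's expected payoff from Swerve is 12q + 3(1−q); from Straight it is 8q + 5(1−q).
Setting these equal: 9q + 3 = 3q + 5, so q = 1/3.
Therefore Ben plays Straight with probability 1 − 1/3 = 2/3.

2/3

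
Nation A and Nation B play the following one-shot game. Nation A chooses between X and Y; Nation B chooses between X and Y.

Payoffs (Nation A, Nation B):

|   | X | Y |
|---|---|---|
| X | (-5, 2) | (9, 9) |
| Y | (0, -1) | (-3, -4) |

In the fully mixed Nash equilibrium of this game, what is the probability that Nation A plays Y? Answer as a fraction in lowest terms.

7/10

Let x be the probability that Nation A plays X. In a completely mixed equilibrium, Nation B must be indifferent between X and Y.
Nation B's expected payoff from X is 2x − (1−x); from Y it is 9x − 4(1−x).
Setting these equal: 3x − 1 = 13x − 4, so x = 3/10.
Therefore Nation A plays Y with probability 1 − 3/10 = 7/10.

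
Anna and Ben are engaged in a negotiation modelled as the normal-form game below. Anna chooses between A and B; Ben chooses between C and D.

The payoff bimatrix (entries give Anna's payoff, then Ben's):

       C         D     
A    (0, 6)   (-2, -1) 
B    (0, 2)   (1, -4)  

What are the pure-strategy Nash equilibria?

(A, C) and (B, C)

(A, C): Anna gets 0 ≥ 0 from B, and Ben gets 6 ≥ -1 from D — Nash equilibrium.
(A, D): Anna prefers B (1 > -2); Ben prefers C (6 > -1) — not an equilibrium.
(B, C): Anna gets 0 ≥ 0 from A, and Ben gets 2 ≥ -4 from D — Nash equilibrium.
(B, D): Ben prefers C (2 > -4) — not an equilibrium.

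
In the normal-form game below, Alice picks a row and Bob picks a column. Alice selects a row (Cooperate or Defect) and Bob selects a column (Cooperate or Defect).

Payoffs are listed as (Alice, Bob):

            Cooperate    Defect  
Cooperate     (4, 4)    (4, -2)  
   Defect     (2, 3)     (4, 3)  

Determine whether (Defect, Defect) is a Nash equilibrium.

Yes

At (Defect, Defect), Alice earns 4; switching to Cooperate would give 4, so Alice has no profitable deviation.
Bob earns 3; switching to Cooperate would give 3, so Bob has no profitable deviation.
Neither player can gain by a unilateral deviation, so this profile is a Nash equilibrium.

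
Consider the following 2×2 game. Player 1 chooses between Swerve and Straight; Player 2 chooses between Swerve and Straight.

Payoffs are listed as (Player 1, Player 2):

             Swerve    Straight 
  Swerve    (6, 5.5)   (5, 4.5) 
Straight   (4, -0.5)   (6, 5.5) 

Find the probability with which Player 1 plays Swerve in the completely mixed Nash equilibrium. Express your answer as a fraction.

6/7

Let p be the probability that Player 1 plays Swerve. In a completely mixed equilibrium, Player 2 must be indifferent between Swerve and Straight.
Player 2's expected payoff from Swerve is 5.5p − 0.5(1−p); from Straight it is 4.5p + 5.5(1−p).
Setting these equal: 6p − 0.5 = −p + 5.5, so p = 6/7.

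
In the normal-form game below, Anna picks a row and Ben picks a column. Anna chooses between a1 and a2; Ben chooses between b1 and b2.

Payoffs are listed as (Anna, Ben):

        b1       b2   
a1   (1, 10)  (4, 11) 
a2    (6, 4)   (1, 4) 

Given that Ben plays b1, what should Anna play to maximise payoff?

Against b1, Anna earns 1 from a1 and 6 from a2.
So a2 is the best response.

a2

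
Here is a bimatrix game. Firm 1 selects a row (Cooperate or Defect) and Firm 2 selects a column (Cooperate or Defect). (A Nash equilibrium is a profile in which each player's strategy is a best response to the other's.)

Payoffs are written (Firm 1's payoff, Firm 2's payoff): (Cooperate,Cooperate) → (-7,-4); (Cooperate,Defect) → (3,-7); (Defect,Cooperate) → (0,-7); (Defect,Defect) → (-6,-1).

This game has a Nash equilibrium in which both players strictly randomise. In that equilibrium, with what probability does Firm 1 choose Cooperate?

2/3

Let r be the probability that Firm 1 plays Cooperate. In a completely mixed equilibrium, Firm 2 must be indifferent between Cooperate and Defect.
Firm 2's expected payoff from Cooperate is −4r − 7(1−r); from Defect it is −7r − (1−r).
Setting these equal: 3r − 7 = −6r − 1, so r = 2/3.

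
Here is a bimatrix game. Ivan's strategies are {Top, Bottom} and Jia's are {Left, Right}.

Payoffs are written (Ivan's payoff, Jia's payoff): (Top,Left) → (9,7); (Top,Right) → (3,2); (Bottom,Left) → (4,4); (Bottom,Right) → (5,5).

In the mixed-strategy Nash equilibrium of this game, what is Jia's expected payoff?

First find x, the probability Ivan plays Top, from Jia's indifference between Left and Right: 7x + 4(1−x) = 2x + 5(1−x), giving x = 1/6.
Since Jia is indifferent in equilibrium, Jia's expected payoff equals the payoff from either column against (1/6, 5/6). Using Left: 7(1/6) + 4(5/6) = 9/2.

9/2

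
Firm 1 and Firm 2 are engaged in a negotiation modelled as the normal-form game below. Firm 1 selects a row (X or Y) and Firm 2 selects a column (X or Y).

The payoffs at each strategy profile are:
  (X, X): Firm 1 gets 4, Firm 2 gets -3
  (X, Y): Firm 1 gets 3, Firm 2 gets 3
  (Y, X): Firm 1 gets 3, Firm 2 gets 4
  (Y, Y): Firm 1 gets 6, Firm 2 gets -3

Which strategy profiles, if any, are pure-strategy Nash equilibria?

none

(X, X): Firm 2 prefers Y (3 > -3) — not an equilibrium.
(X, Y): Firm 1 prefers Y (6 > 3) — not an equilibrium.
(Y, X): Firm 1 prefers X (4 > 3) — not an equilibrium.
(Y, Y): Firm 2 prefers X (4 > -3) — not an equilibrium.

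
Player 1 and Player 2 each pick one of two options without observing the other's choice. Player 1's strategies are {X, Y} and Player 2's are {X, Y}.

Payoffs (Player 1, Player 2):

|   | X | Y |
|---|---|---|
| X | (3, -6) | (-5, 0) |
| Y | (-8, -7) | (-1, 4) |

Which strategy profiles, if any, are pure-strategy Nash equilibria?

(Y, Y)

(X, X): Player 2 prefers Y (0 > -6) — not an equilibrium.
(X, Y): Player 1 prefers Y (-1 > -5) — not an equilibrium.
(Y, X): Player 1 prefers X (3 > -8); Player 2 prefers Y (4 > -7) — not an equilibrium.
(Y, Y): Player 1 gets -1 ≥ -5 from X, and Player 2 gets 4 ≥ -7 from X — Nash equilibrium.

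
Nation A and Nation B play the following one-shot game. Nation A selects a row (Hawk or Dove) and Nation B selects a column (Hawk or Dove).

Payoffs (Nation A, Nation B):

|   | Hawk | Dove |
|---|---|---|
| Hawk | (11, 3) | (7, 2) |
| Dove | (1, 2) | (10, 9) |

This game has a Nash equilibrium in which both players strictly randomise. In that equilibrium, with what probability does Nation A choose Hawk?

Let x be the probability that Nation A plays Hawk. In a completely mixed equilibrium, Nation B must be indifferent between Hawk and Dove.
Nation B's expected payoff from Hawk is 3x + 2(1−x); from Dove it is 2x + 9(1−x).
Setting these equal: x + 2 = −7x + 9, so x = 7/8.

7/8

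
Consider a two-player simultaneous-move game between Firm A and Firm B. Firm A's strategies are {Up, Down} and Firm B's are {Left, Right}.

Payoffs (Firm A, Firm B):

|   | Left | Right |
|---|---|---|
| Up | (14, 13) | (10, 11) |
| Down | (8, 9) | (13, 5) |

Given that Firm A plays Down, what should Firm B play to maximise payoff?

Left

Against Down, Firm B earns 9 from Left and 5 from Right.
So Left is the best response.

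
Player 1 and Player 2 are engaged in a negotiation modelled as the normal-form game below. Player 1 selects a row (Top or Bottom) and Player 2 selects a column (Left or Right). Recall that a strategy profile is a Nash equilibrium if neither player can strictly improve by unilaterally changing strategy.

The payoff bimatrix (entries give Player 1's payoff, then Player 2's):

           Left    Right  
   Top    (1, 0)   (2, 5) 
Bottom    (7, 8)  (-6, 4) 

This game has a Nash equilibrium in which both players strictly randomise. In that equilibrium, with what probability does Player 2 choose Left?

4/7

Let y be the probability that Player 2 plays Left. In a completely mixed equilibrium, Player 1 must be indifferent between Top and Bottom.
Player 1's expected payoff from Top is y + 2(1−y); from Bottom it is 7y − 6(1−y).
Setting these equal: −y + 2 = 13y − 6, so y = 4/7.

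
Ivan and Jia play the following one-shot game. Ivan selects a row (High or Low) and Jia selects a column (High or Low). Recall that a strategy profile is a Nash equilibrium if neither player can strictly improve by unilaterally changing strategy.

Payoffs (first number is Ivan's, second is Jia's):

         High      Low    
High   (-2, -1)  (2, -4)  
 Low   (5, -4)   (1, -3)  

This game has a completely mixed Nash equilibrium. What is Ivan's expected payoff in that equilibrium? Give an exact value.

First find q, the probability Jia plays High, from Ivan's indifference between High and Low: −2q + 2(1−q) = 5q + (1−q), giving q = 1/8.
Since Ivan is indifferent in equilibrium, Ivan's expected payoff equals the payoff from either row against (1/8, 7/8). Using High: −2(1/8) + 2(7/8) = 3/2.

3/2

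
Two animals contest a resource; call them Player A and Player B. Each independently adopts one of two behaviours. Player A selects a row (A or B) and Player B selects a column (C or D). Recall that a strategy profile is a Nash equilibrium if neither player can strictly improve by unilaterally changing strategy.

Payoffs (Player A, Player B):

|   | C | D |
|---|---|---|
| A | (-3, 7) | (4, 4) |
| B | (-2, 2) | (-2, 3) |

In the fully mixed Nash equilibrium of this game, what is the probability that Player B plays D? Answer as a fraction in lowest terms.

Let c be the probability that Player B plays C. In a completely mixed equilibrium, Player A must be indifferent between A and B.
Player A's expected payoff from A is −3c + 4(1−c); from B it is −2c − 2(1−c).
Setting these equal: −7c + 4 = -2, so c = 6/7.
Therefore Player B plays D with probability 1 − 6/7 = 1/7.

1/7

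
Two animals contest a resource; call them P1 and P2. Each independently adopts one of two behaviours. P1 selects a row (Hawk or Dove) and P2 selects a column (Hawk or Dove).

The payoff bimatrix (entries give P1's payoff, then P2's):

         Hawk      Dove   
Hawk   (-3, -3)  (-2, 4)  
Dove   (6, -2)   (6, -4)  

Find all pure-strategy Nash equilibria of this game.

(Dove, Hawk)

(Hawk, Hawk): P1 prefers Dove (6 > -3); P2 prefers Dove (4 > -3) — not an equilibrium.
(Hawk, Dove): P1 prefers Dove (6 > -2) — not an equilibrium.
(Dove, Hawk): P1 gets 6 ≥ -3 from Hawk, and P2 gets -2 ≥ -4 from Dove — Nash equilibrium.
(Dove, Dove): P2 prefers Hawk (-2 > -4) — not an equilibrium.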